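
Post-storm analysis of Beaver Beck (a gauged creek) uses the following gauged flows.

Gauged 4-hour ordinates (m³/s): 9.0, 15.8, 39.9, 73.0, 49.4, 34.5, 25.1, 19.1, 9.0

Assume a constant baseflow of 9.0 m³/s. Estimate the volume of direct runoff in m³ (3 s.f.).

Direct-runoff ordinates (Q − Q_b): 0.0, 6.8, 30.9, 64.0, 40.4, 25.5, 16.1, 10.1, 0.0 m³/s.
ΣQ_DR = 193.8 m³/s.
With Δt = 4 h = 14400 s, V = ΣQ_DR · Δt = 193.8 × 14400 = 2.79 × 10^6 m³.

V ≈ 2.79 × 10^6 m³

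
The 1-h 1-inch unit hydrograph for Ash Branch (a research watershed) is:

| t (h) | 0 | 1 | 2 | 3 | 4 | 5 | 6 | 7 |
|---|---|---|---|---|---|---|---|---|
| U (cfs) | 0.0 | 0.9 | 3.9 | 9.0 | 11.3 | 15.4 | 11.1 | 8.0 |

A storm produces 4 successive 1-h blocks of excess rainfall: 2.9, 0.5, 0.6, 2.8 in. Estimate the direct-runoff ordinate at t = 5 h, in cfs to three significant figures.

Q ≈ 66.6 cfs

By discrete convolution, Q_j = Σ (P_i / 1 in) · U_{j−i}.
At t = 5 h (j=5): Q = (2.9/1)·15.4 + (0.5/1)·11.3 + (0.6/1)·9.0 + (2.8/1)·3.9 = 66.6 cfs.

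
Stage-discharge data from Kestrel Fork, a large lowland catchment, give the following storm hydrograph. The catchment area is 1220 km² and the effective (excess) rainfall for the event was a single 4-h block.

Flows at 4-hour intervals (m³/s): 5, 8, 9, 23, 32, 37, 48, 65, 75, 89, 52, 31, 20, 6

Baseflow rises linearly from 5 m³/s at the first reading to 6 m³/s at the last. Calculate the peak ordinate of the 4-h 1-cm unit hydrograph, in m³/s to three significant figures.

U_p ≈ 167 m³/s

Direct runoff: 0.00, 2.92, 3.85, 17.77, 26.69, 31.62, 42.54, 59.46, 69.38, 83.31, 46.23, 25.15, 14.08, 0.00 m³/s; ΣQ_DR = 423.0 m³/s, peak = 83.31 m³/s.
Runoff depth d = ΣQ_DR·Δt / A = 423.0 × 14400 / (1220 km²) = 4.993 mm.
The 1-cm UH is the DRH scaled by (10 mm)/d, so U_p = 83.31 × 10/4.993 = 167 m³/s.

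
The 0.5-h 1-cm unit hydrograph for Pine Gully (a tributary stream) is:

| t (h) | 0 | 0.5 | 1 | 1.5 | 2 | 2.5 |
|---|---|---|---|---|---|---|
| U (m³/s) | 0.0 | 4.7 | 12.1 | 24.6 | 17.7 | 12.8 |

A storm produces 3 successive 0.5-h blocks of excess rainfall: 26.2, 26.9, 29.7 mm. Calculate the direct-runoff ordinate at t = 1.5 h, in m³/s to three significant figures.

Q ≈ 111 m³/s

By discrete convolution, Q_j = Σ (P_i / 10 mm) · U_{j−i}.
At t = 1.5 h (j=3): Q = (26.2/10)·24.6 + (26.9/10)·12.1 + (29.7/10)·4.7 = 111 m³/s.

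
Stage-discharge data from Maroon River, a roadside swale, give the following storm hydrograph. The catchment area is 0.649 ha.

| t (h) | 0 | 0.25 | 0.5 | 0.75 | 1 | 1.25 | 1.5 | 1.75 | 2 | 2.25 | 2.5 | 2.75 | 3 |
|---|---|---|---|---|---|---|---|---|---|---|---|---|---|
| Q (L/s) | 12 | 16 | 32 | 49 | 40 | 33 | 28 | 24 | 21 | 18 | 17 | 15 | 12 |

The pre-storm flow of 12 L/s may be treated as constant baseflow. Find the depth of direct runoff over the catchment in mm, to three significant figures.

d ≈ 22.3 mm

Direct runoff: 0.0, 4.0, 20.0, 37.0, 28.0, 21.0, 16.0, 12.0, 9.0, 6.0, 5.0, 3.0, 0.0 L/s; ΣQ_DR = 161.0 L/s.
V = ΣQ_DR · Δt = 161.0 × 900 s = 1.449 × 10^5 L.
Over A = 0.649 ha, depth = V / A = 22.3 mm.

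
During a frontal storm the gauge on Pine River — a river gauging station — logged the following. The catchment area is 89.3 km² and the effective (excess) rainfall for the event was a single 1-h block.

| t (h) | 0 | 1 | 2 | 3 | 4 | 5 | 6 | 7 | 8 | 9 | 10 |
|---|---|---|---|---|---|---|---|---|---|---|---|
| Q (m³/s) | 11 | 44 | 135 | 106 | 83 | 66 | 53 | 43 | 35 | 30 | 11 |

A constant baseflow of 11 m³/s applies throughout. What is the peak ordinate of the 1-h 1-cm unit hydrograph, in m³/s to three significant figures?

U_p ≈ 62.0 m³/s

Direct runoff: 0.0, 33.0, 124.0, 95.0, 72.0, 55.0, 42.0, 32.0, 24.0, 19.0, 0.0 m³/s; ΣQ_DR = 496.0 m³/s, peak = 124.0 m³/s.
Runoff depth d = ΣQ_DR·Δt / A = 496.0 × 3600 / (89.3 km²) = 20.00 mm.
The 1-cm UH is the DRH scaled by (10 mm)/d, so U_p = 124.0 × 10/20.00 = 62.0 m³/s.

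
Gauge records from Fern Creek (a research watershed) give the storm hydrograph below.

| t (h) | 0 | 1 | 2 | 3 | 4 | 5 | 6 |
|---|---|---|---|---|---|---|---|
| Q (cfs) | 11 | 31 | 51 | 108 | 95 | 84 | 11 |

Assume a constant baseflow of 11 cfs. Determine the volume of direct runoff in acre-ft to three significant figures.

Direct-runoff ordinates (Q − Q_b): 0.0, 20.0, 40.0, 97.0, 84.0, 73.0, 0.0 cfs.
ΣQ_DR = 314.0 cfs.
With Δt = 1 h = 3600 s, V = ΣQ_DR · Δt = 314.0 × 3600 = 1.13 × 10^6 ft³ = 26.0 acre-ft.

V ≈ 26.0 acre-ft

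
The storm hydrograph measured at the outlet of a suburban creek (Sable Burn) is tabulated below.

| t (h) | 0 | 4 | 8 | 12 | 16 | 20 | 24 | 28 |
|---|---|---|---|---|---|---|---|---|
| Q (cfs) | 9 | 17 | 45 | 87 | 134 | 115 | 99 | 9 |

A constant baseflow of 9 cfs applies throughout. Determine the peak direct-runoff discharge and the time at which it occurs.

Subtracting baseflow gives direct-runoff ordinates: 0.0, 8.0, 36.0, 78.0, 125.0, 106.0, 90.0, 0.0 cfs.
The maximum is 125.0 cfs, occurring at the reading for t = 16 h.

Q_p = 125.0 cfs at t = 16 h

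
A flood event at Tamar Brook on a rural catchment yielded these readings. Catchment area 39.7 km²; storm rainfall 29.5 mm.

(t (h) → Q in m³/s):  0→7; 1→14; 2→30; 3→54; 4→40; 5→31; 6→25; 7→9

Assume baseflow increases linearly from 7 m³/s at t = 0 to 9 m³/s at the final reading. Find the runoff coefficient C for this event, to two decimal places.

ΣQ_DR = 146.0 m³/s; V = ΣQ_DR·Δt = 5.256 × 10^5 m³.
Runoff depth d = V / A = 13.24 mm.
C = d / P = 13.24 / 29.5 = 0.45.

C ≈ 0.45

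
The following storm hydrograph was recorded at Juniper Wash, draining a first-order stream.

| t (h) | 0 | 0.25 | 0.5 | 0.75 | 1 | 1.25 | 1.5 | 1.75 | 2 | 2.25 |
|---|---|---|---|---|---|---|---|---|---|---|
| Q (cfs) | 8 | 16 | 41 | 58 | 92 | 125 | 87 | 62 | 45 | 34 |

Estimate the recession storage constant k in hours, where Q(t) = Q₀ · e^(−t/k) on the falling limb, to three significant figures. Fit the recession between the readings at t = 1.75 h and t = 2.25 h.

k ≈ 0.832 h

On the falling limb, Q drops from 62 to 34 cfs between t = 1.75 h and t = 2.25 h (Δt = 0.5 h).
k = −Δt / ln(Q₂/Q₁) = −0.5 / ln(34/62) = 0.832 h.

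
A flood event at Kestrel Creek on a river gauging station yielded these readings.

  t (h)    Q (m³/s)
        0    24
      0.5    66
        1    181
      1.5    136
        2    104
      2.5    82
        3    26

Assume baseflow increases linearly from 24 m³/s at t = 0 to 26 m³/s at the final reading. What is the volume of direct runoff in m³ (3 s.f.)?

Direct-runoff ordinates (Q − Q_b): 0.00, 41.67, 156.33, 111.00, 78.67, 56.33, 0.00 m³/s.
ΣQ_DR = 444.0 m³/s.
With Δt = 0.5 h = 1800 s, V = ΣQ_DR · Δt = 444.0 × 1800 = 7.99 × 10^5 m³.

V ≈ 7.99 × 10^5 m³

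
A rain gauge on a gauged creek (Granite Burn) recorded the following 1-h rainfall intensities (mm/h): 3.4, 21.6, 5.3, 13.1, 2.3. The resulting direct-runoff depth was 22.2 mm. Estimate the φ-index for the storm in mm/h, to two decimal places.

φ ≈ 6.25 mm/h

Only the 2 blocks with intensity above φ contribute runoff: 21.6, 13.1 mm/h.
Σ(I−φ)·Δt = d  ⇒  (21.6+13.1 − 2φ)·1 = 22.2
φ = (34.70 − 22.2/1) / 2 = 6.25 mm/h.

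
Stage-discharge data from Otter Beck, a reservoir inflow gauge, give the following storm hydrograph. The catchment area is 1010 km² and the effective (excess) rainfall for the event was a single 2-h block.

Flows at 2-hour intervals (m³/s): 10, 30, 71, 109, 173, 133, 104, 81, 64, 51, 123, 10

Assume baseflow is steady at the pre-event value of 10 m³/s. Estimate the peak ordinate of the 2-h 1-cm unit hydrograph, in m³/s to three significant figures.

Direct runoff: 0.0, 20.0, 61.0, 99.0, 163.0, 123.0, 94.0, 71.0, 54.0, 41.0, 113.0, 0.0 m³/s; ΣQ_DR = 839.0 m³/s, peak = 163.0 m³/s.
Runoff depth d = ΣQ_DR·Δt / A = 839.0 × 7200 / (1010 km²) = 5.981 mm.
The 1-cm UH is the DRH scaled by (10 mm)/d, so U_p = 163.0 × 10/5.981 = 273 m³/s.

U_p ≈ 273 m³/s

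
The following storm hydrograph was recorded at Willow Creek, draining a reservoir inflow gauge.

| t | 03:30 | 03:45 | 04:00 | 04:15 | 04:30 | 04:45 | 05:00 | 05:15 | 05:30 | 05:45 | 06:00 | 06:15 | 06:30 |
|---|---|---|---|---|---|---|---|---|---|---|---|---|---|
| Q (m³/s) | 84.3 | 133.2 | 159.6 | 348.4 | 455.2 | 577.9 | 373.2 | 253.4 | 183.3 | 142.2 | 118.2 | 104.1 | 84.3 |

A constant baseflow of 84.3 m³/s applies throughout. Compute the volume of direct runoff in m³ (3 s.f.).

Direct-runoff ordinates (Q − Q_b): 0.0, 48.9, 75.3, 264.1, 370.9, 493.6, 288.9, 169.1, 99.0, 57.9, 33.9, 19.8, 0.0 m³/s.
ΣQ_DR = 1921 m³/s.
With Δt = 0.25 h = 900 s, V = ΣQ_DR · Δt = 1921 × 900 = 1.73 × 10^6 m³.

V ≈ 1.73 × 10^6 m³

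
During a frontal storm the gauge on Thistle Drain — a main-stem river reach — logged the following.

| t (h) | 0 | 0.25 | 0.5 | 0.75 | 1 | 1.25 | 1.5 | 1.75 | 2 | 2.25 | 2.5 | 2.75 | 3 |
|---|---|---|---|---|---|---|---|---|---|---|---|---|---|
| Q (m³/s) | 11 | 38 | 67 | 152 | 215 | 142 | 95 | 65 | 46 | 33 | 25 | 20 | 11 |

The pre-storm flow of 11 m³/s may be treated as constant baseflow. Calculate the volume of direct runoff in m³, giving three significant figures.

V ≈ 6.99 × 10^5 m³

Direct-runoff ordinates (Q − Q_b): 0.0, 27.0, 56.0, 141.0, 204.0, 131.0, 84.0, 54.0, 35.0, 22.0, 14.0, 9.0, 0.0 m³/s.
ΣQ_DR = 777.0 m³/s.
With Δt = 0.25 h = 900 s, V = ΣQ_DR · Δt = 777.0 × 900 = 6.99 × 10^5 m³.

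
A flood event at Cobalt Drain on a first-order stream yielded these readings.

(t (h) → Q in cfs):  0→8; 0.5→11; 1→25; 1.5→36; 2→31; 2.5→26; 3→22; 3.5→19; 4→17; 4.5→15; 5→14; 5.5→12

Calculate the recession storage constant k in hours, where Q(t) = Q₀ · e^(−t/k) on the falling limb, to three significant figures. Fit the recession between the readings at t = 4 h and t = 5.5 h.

On the falling limb, Q drops from 17 to 12 cfs between t = 4 h and t = 5.5 h (Δt = 1.5 h).
k = −Δt / ln(Q₂/Q₁) = −1.5 / ln(12/17) = 4.31 h.

k ≈ 4.31 h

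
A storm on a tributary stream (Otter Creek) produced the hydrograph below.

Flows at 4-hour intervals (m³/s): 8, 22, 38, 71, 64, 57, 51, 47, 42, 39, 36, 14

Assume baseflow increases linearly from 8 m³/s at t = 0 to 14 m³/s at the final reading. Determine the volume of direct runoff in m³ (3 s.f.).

V ≈ 5.14 × 10^6 m³

Direct-runoff ordinates (Q − Q_b): 0.00, 13.45, 28.91, 61.36, 53.82, 46.27, 39.73, 35.18, 29.64, 26.09, 22.55, 0.00 m³/s.
ΣQ_DR = 357.0 m³/s.
With Δt = 4 h = 14400 s, V = ΣQ_DR · Δt = 357.0 × 14400 = 5.14 × 10^6 m³.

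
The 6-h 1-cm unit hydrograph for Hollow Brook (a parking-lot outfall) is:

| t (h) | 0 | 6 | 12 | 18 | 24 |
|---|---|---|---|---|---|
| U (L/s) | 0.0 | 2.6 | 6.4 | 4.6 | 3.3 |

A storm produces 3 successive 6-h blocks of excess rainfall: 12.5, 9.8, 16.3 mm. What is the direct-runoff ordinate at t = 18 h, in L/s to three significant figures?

By discrete convolution, Q_j = Σ (P_i / 10 mm) · U_{j−i}.
At t = 18 h (j=3): Q = (12.5/10)·4.6 + (9.8/10)·6.4 + (16.3/10)·2.6 = 16.3 L/s.

Q ≈ 16.3 L/s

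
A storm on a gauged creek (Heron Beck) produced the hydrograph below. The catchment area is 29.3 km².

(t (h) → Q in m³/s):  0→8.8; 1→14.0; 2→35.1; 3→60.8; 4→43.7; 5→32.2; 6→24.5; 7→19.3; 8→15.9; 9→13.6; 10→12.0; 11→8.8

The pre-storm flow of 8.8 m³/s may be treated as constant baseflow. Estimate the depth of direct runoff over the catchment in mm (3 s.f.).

Direct runoff: 0.0, 5.2, 26.3, 52.0, 34.9, 23.4, 15.7, 10.5, 7.1, 4.8, 3.2, 0.0 m³/s; ΣQ_DR = 183.1 m³/s.
V = ΣQ_DR · Δt = 183.1 × 3600 s = 6.592 × 10^5 m³.
Over A = 29.3 km², depth = V / A = 22.5 mm.

d ≈ 22.5 mm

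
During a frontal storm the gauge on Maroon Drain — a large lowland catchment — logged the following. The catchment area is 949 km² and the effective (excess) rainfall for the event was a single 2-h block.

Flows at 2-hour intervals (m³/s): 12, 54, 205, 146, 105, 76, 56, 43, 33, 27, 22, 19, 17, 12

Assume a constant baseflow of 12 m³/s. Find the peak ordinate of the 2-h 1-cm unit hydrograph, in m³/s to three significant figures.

U_p ≈ 386 m³/s

Direct runoff: 0.0, 42.0, 193.0, 134.0, 93.0, 64.0, 44.0, 31.0, 21.0, 15.0, 10.0, 7.0, 5.0, 0.0 m³/s; ΣQ_DR = 659.0 m³/s, peak = 193.0 m³/s.
Runoff depth d = ΣQ_DR·Δt / A = 659.0 × 7200 / (949 km²) = 5.000 mm.
The 1-cm UH is the DRH scaled by (10 mm)/d, so U_p = 193.0 × 10/5.000 = 386 m³/s.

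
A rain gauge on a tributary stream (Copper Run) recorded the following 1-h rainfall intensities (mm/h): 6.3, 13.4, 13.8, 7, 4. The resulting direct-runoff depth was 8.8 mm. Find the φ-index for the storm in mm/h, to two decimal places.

Only the 2 blocks with intensity above φ contribute runoff: 13.4, 13.8 mm/h.
Σ(I−φ)·Δt = d  ⇒  (13.4+13.8 − 2φ)·1 = 8.8
φ = (27.20 − 8.8/1) / 2 = 9.20 mm/h.

φ ≈ 9.20 mm/h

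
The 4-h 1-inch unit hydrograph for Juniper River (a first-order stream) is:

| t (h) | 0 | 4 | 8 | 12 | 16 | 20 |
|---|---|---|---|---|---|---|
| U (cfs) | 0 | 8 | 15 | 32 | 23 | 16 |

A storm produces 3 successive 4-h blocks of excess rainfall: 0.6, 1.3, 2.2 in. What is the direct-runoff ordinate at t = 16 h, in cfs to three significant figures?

By discrete convolution, Q_j = Σ (P_i / 1 in) · U_{j−i}.
At t = 16 h (j=4): Q = (0.6/1)·23 + (1.3/1)·32 + (2.2/1)·15 = 88.4 cfs.

Q ≈ 88.4 cfs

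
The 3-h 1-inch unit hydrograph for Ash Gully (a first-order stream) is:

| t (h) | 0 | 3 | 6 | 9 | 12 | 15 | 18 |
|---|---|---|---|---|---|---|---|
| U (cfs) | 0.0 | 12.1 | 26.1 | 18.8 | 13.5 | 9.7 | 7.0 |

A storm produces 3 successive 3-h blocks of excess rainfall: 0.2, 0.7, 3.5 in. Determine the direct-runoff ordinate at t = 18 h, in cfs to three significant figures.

Q ≈ 55.4 cfs

By discrete convolution, Q_j = Σ (P_i / 1 in) · U_{j−i}.
At t = 18 h (j=6): Q = (0.2/1)·7.0 + (0.7/1)·9.7 + (3.5/1)·13.5 = 55.4 cfs.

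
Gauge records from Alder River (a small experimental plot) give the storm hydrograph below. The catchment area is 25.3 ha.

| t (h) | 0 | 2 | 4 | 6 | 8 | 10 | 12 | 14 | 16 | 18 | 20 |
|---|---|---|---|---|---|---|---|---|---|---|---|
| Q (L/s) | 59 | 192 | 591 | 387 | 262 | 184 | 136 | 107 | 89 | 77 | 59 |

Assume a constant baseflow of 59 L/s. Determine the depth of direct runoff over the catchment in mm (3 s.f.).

Direct runoff: 0.0, 133.0, 532.0, 328.0, 203.0, 125.0, 77.0, 48.0, 30.0, 18.0, 0.0 L/s; ΣQ_DR = 1494 L/s.
V = ΣQ_DR · Δt = 1494 × 7200 s = 1.076 × 10^7 L.
Over A = 25.3 ha, depth = V / A = 42.5 mm.

d ≈ 42.5 mm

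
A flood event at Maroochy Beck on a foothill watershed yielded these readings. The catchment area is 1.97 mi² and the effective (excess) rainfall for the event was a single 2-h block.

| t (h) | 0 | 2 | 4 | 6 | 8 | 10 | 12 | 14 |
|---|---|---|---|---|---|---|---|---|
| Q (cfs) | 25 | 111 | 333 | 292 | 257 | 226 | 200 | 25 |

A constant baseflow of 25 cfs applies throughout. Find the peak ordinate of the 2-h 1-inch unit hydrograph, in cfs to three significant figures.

U_p ≈ 154 cfs

Direct runoff: 0.0, 86.0, 308.0, 267.0, 232.0, 201.0, 175.0, 0.0 cfs; ΣQ_DR = 1269 cfs, peak = 308.0 cfs.
Runoff depth d = ΣQ_DR·Δt / A = 1269 × 7200 / (1.97 mi²) = 1.996 in.
The 1-inch UH is the DRH scaled by (1 in)/d, so U_p = 308.0 × 1/1.996 = 154 cfs.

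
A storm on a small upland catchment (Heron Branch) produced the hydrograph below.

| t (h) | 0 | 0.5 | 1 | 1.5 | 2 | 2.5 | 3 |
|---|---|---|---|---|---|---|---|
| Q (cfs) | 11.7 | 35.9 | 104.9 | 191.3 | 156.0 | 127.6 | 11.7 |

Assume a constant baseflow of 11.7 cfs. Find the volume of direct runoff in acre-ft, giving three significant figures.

V ≈ 23.0 acre-ft

Direct-runoff ordinates (Q − Q_b): 0.0, 24.2, 93.2, 179.6, 144.3, 115.9, 0.0 cfs.
ΣQ_DR = 557.2 cfs.
With Δt = 0.5 h = 1800 s, V = ΣQ_DR · Δt = 557.2 × 1800 = 1.00 × 10^6 ft³ = 23.0 acre-ft.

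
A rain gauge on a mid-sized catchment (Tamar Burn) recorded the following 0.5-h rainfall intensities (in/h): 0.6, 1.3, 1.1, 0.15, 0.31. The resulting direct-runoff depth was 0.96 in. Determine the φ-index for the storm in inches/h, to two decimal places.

Only the 3 blocks with intensity above φ contribute runoff: 0.6, 1.3, 1.1 in/h.
Σ(I−φ)·Δt = d  ⇒  (0.6+1.3+1.1 − 3φ)·0.5 = 0.96
φ = (3.000 − 0.96/0.5) / 3 = 0.36 in/h.

φ ≈ 0.36 in/h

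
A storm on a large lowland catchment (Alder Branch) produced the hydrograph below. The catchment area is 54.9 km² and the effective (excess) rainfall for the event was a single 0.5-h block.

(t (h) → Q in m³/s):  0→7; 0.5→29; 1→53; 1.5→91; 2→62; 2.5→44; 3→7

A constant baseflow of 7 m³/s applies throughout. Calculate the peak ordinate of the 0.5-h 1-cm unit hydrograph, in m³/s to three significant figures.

Direct runoff: 0.0, 22.0, 46.0, 84.0, 55.0, 37.0, 0.0 m³/s; ΣQ_DR = 244.0 m³/s, peak = 84.0 m³/s.
Runoff depth d = ΣQ_DR·Δt / A = 244.0 × 1800 / (54.9 km²) = 8.000 mm.
The 1-cm UH is the DRH scaled by (10 mm)/d, so U_p = 84.0 × 10/8.000 = 105 m³/s.

U_p ≈ 105 m³/s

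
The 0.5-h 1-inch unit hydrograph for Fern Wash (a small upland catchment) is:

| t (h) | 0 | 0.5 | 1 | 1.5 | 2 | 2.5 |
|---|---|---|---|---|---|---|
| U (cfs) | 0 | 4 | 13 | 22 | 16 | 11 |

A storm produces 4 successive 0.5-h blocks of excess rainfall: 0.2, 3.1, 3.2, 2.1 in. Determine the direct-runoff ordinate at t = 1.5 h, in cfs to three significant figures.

Q ≈ 57.5 cfs

By discrete convolution, Q_j = Σ (P_i / 1 in) · U_{j−i}.
At t = 1.5 h (j=3): Q = (0.2/1)·22 + (3.1/1)·13 + (3.2/1)·4 + (2.1/1)·0 = 57.5 cfs.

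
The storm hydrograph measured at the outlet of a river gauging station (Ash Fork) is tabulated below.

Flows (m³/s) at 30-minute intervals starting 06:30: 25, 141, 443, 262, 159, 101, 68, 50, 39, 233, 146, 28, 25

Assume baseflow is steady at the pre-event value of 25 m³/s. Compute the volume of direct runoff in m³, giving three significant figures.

Direct-runoff ordinates (Q − Q_b): 0.0, 116.0, 418.0, 237.0, 134.0, 76.0, 43.0, 25.0, 14.0, 208.0, 121.0, 3.0, 0.0 m³/s.
ΣQ_DR = 1395 m³/s.
With Δt = 0.5 h = 1800 s, V = ΣQ_DR · Δt = 1395 × 1800 = 2.51 × 10^6 m³.

V ≈ 2.51 × 10^6 m³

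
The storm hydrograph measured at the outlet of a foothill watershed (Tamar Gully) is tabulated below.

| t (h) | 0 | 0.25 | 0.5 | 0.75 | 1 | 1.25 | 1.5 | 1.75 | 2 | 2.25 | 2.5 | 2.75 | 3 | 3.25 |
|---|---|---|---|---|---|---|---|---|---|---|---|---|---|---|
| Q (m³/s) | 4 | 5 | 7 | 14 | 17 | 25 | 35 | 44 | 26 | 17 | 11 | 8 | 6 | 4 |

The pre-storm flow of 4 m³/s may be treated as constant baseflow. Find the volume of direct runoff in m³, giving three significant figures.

Direct-runoff ordinates (Q − Q_b): 0.0, 1.0, 3.0, 10.0, 13.0, 21.0, 31.0, 40.0, 22.0, 13.0, 7.0, 4.0, 2.0, 0.0 m³/s.
ΣQ_DR = 167.0 m³/s.
With Δt = 0.25 h = 900 s, V = ΣQ_DR · Δt = 167.0 × 900 = 1.50 × 10^5 m³.

V ≈ 1.50 × 10^5 m³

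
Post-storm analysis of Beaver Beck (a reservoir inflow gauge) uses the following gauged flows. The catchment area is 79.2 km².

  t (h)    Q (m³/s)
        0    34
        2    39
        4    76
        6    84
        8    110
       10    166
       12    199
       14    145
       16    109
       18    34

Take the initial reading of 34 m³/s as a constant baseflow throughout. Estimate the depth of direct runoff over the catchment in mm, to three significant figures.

d ≈ 59.6 mm

Direct runoff: 0.0, 5.0, 42.0, 50.0, 76.0, 132.0, 165.0, 111.0, 75.0, 0.0 m³/s; ΣQ_DR = 656.0 m³/s.
V = ΣQ_DR · Δt = 656.0 × 7200 s = 4.723 × 10^6 m³.
Over A = 79.2 km², depth = V / A = 59.6 mm.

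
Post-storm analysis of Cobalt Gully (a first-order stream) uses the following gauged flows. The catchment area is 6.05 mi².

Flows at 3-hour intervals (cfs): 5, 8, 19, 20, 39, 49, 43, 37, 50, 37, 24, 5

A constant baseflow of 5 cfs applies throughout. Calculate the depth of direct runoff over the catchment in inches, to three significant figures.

Direct runoff: 0.0, 3.0, 14.0, 15.0, 34.0, 44.0, 38.0, 32.0, 45.0, 32.0, 19.0, 0.0 cfs; ΣQ_DR = 276.0 cfs.
V = ΣQ_DR · Δt = 276.0 × 10800 s = 2.981 × 10^6 ft³.
Over A = 6.05 mi², depth = V / A = 0.212 in.

d ≈ 0.212 in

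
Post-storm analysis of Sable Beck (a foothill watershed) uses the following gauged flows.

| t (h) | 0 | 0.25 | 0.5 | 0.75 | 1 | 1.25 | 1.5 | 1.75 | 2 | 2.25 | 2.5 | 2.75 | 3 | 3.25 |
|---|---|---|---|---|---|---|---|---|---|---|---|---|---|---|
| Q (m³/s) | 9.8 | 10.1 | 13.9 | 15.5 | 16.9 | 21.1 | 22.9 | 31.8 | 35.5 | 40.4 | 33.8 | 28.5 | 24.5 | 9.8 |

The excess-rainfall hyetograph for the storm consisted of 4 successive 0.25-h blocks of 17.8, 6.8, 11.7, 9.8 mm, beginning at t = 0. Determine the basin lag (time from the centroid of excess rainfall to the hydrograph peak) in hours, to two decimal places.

t_L ≈ 1.80 h

Centroid of excess rainfall: t_c = Σ P_i·t̄_i / ΣP_i = 0.4482 h (block centres at 0.125, 0.375, 0.625, 0.875 h).
Hydrograph peak occurs at t = 2.25 h, so basin lag t_L = 2.25 − 0.4482 = 1.80 h.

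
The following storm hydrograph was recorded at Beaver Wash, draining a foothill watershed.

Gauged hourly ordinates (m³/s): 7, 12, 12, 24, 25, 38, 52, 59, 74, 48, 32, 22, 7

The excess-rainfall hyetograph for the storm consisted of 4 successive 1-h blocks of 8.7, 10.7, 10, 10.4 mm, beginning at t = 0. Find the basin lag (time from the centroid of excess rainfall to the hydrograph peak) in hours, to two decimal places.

t_L ≈ 5.94 h

Centroid of excess rainfall: t_c = Σ P_i·t̄_i / ΣP_i = 2.0553 h (block centres at 0.5, 1.5, 2.5, 3.5 h).
Hydrograph peak occurs at t = 8 h, so basin lag t_L = 8 − 2.0553 = 5.94 h.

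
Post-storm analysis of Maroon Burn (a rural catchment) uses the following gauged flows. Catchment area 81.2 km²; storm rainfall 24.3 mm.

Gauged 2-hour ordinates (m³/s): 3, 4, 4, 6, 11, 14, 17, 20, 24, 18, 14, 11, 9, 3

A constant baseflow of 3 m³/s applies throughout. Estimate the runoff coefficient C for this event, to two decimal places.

ΣQ_DR = 116.0 m³/s; V = ΣQ_DR·Δt = 8.352 × 10^5 m³.
Runoff depth d = V / A = 10.29 mm.
C = d / P = 10.29 / 24.3 = 0.42.

C ≈ 0.42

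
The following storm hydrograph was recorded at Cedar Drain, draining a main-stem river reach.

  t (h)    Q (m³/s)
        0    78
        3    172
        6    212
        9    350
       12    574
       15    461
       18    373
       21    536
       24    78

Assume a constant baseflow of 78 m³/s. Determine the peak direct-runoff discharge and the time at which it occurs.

Q_p = 496.0 m³/s at t = 12 h

Subtracting baseflow gives direct-runoff ordinates: 0.0, 94.0, 134.0, 272.0, 496.0, 383.0, 295.0, 458.0, 0.0 m³/s.
The maximum is 496.0 m³/s, occurring at the reading for t = 12 h.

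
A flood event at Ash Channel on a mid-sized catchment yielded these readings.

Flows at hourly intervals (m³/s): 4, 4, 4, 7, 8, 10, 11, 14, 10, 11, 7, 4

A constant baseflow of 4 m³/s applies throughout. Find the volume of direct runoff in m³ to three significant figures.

Direct-runoff ordinates (Q − Q_b): 0.0, 0.0, 0.0, 3.0, 4.0, 6.0, 7.0, 10.0, 6.0, 7.0, 3.0, 0.0 m³/s.
ΣQ_DR = 46.00 m³/s.
With Δt = 1 h = 3600 s, V = ΣQ_DR · Δt = 46.00 × 3600 = 1.66 × 10^5 m³.

V ≈ 1.66 × 10^5 m³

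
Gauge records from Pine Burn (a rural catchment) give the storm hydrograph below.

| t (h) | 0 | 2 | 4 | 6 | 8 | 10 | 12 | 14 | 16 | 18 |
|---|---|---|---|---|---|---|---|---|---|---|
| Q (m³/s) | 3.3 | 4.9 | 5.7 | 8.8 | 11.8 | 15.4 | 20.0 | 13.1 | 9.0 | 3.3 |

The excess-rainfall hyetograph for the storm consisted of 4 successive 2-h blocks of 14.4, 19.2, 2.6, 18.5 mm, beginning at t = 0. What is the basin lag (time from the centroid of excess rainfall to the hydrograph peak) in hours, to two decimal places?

Centroid of excess rainfall: t_c = Σ P_i·t̄_i / ΣP_i = 3.9214 h (block centres at 1, 3, 5, 7 h).
Hydrograph peak occurs at t = 12 h, so basin lag t_L = 12 − 3.9214 = 8.08 h.

t_L ≈ 8.08 h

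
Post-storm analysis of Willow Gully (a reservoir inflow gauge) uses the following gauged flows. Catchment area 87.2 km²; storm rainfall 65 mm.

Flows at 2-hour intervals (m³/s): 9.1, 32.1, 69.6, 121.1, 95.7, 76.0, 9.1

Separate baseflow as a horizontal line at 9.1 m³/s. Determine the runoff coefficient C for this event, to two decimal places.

C ≈ 0.44

ΣQ_DR = 349.0 m³/s; V = ΣQ_DR·Δt = 2.513 × 10^6 m³.
Runoff depth d = V / A = 28.82 mm.
C = d / P = 28.82 / 65 = 0.44.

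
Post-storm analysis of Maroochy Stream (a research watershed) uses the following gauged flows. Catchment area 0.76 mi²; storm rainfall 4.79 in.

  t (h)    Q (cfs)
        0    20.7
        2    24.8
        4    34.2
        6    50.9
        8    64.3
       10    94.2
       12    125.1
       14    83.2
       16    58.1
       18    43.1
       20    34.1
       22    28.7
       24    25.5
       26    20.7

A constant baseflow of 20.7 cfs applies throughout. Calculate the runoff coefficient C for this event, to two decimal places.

ΣQ_DR = 417.8 cfs; V = ΣQ_DR·Δt = 3.008 × 10^6 ft³.
Runoff depth d = V / A = 1.704 in.
C = d / P = 1.704 / 4.79 = 0.36.

C ≈ 0.36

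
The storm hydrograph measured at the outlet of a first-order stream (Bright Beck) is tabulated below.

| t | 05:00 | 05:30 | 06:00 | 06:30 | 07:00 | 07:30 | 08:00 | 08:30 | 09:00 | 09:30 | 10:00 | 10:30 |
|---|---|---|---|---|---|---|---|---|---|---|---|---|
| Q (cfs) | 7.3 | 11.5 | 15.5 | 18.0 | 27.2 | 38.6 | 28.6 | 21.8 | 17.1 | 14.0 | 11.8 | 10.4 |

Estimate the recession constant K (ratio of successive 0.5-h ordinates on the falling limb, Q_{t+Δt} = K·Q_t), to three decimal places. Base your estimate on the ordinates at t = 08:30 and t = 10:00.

Using the recession-limb readings at t = 08:30 and t = 10:00: Q falls from 21.8 to 11.8 cfs over 3 intervals.
K = (Q₂/Q₁)^(1/3) = (11.8/21.8)^(1/3) = 0.815.

K ≈ 0.815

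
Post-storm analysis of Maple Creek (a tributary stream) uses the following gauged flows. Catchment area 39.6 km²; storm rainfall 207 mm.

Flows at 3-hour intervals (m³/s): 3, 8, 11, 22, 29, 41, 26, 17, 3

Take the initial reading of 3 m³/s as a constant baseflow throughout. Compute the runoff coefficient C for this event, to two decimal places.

C ≈ 0.18

ΣQ_DR = 133.0 m³/s; V = ΣQ_DR·Δt = 1.436 × 10^6 m³.
Runoff depth d = V / A = 36.27 mm.
C = d / P = 36.27 / 207 = 0.18.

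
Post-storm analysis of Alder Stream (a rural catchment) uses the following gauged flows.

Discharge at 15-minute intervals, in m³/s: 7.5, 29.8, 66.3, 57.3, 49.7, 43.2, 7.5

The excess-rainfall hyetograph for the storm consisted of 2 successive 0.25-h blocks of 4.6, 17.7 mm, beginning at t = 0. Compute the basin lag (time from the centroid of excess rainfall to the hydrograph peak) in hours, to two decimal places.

Centroid of excess rainfall: t_c = Σ P_i·t̄_i / ΣP_i = 0.3234 h (block centres at 0.125, 0.375 h).
Hydrograph peak occurs at t = 0.5 h, so basin lag t_L = 0.5 − 0.3234 = 0.18 h.

t_L ≈ 0.18 h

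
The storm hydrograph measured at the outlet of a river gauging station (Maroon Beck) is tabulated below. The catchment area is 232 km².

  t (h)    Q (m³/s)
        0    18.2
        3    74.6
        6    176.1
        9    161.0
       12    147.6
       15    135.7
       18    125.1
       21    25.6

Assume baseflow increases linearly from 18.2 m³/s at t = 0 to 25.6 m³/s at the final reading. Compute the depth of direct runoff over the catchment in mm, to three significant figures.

Direct runoff: 0.00, 55.34, 155.79, 139.63, 125.17, 112.21, 100.56, 0.00 m³/s; ΣQ_DR = 688.7 m³/s.
V = ΣQ_DR · Δt = 688.7 × 10800 s = 7.438 × 10^6 m³.
Over A = 232 km², depth = V / A = 32.1 mm.

d ≈ 32.1 mm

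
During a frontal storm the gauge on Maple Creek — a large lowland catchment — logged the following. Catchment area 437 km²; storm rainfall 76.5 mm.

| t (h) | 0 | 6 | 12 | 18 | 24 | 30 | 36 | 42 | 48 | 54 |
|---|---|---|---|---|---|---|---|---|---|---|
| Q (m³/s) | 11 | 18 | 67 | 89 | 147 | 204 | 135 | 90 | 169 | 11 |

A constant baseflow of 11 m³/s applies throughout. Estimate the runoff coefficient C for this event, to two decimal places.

ΣQ_DR = 831.0 m³/s; V = ΣQ_DR·Δt = 1.795 × 10^7 m³.
Runoff depth d = V / A = 41.07 mm.
C = d / P = 41.07 / 76.5 = 0.54.

C ≈ 0.54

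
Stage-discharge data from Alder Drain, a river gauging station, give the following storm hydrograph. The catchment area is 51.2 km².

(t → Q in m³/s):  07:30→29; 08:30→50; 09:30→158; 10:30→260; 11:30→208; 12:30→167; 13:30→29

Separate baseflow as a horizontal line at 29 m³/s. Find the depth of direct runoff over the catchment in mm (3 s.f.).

d ≈ 49.1 mm

Direct runoff: 0.0, 21.0, 129.0, 231.0, 179.0, 138.0, 0.0 m³/s; ΣQ_DR = 698.0 m³/s.
V = ΣQ_DR · Δt = 698.0 × 3600 s = 2.513 × 10^6 m³.
Over A = 51.2 km², depth = V / A = 49.1 mm.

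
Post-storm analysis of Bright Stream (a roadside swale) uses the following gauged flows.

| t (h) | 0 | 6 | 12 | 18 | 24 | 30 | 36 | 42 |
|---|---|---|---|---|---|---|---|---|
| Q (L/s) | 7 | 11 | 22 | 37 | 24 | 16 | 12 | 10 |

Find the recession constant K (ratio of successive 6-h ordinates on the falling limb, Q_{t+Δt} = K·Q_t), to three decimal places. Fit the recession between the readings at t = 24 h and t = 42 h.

Using the recession-limb readings at t = 24 h and t = 42 h: Q falls from 24 to 10 L/s over 3 intervals.
K = (Q₂/Q₁)^(1/3) = (10/24)^(1/3) = 0.747.

K ≈ 0.747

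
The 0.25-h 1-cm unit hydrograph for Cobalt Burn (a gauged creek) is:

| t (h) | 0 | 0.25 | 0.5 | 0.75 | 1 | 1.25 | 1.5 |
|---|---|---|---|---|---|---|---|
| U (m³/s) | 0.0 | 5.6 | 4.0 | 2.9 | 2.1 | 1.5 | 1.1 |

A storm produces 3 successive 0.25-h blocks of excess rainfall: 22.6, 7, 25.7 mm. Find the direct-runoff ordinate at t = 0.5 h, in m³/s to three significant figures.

By discrete convolution, Q_j = Σ (P_i / 10 mm) · U_{j−i}.
At t = 0.5 h (j=2): Q = (22.6/10)·4.0 + (7/10)·5.6 + (25.7/10)·0.0 = 13.0 m³/s.

Q ≈ 13.0 m³/s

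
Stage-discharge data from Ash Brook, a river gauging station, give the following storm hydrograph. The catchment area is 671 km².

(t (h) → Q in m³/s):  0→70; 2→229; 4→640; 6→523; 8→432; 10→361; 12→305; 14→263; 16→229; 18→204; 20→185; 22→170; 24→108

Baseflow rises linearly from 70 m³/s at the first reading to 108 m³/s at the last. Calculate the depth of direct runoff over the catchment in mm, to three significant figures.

d ≈ 27.5 mm

Direct runoff: 0.00, 155.83, 563.67, 443.50, 349.33, 275.17, 216.00, 170.83, 133.67, 105.50, 83.33, 65.17, 0.00 m³/s; ΣQ_DR = 2562 m³/s.
V = ΣQ_DR · Δt = 2562 × 7200 s = 1.845 × 10^7 m³.
Over A = 671 km², depth = V / A = 27.5 mm.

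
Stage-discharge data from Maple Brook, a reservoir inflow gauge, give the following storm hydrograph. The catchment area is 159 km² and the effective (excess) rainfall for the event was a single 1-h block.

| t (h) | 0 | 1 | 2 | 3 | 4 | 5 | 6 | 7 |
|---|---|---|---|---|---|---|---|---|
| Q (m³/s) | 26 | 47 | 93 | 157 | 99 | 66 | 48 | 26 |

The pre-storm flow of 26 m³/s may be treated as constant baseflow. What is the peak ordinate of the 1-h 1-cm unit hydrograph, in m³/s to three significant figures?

Direct runoff: 0.0, 21.0, 67.0, 131.0, 73.0, 40.0, 22.0, 0.0 m³/s; ΣQ_DR = 354.0 m³/s, peak = 131.0 m³/s.
Runoff depth d = ΣQ_DR·Δt / A = 354.0 × 3600 / (159 km²) = 8.015 mm.
The 1-cm UH is the DRH scaled by (10 mm)/d, so U_p = 131.0 × 10/8.015 = 163 m³/s.

U_p ≈ 163 m³/s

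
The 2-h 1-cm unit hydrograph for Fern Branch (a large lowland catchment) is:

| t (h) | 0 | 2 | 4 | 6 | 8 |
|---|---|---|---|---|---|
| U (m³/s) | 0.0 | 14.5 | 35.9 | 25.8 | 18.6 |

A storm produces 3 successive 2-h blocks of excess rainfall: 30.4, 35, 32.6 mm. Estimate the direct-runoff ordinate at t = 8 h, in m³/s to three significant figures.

By discrete convolution, Q_j = Σ (P_i / 10 mm) · U_{j−i}.
At t = 8 h (j=4): Q = (30.4/10)·18.6 + (35/10)·25.8 + (32.6/10)·35.9 = 264 m³/s.

Q ≈ 264 m³/s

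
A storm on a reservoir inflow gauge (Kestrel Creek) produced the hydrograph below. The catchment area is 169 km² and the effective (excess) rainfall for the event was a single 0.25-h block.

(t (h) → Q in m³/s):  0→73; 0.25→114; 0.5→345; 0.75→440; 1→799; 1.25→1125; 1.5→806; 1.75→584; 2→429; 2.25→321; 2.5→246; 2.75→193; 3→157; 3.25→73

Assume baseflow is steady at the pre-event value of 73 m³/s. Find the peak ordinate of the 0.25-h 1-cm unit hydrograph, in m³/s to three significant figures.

U_p ≈ 422 m³/s

Direct runoff: 0.0, 41.0, 272.0, 367.0, 726.0, 1052.0, 733.0, 511.0, 356.0, 248.0, 173.0, 120.0, 84.0, 0.0 m³/s; ΣQ_DR = 4683 m³/s, peak = 1052.0 m³/s.
Runoff depth d = ΣQ_DR·Δt / A = 4683 × 900 / (169 km²) = 24.94 mm.
The 1-cm UH is the DRH scaled by (10 mm)/d, so U_p = 1052.0 × 10/24.94 = 422 m³/s.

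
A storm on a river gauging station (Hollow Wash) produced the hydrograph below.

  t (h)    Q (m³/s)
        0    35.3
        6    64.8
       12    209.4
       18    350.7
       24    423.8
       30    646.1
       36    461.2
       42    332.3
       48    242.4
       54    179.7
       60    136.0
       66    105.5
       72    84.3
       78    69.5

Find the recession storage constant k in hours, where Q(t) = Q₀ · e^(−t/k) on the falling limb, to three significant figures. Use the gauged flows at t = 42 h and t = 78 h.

k ≈ 23.0 h

On the falling limb, Q drops from 332.3 to 69.5 m³/s between t = 42 h and t = 78 h (Δt = 36 h).
k = −Δt / ln(Q₂/Q₁) = −36 / ln(69.5/332.3) = 23.0 h.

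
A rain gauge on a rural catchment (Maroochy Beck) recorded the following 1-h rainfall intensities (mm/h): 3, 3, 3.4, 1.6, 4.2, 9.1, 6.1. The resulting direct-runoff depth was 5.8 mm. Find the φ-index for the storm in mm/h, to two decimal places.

φ ≈ 4.70 mm/h

Only the 2 blocks with intensity above φ contribute runoff: 9.1, 6.1 mm/h.
Σ(I−φ)·Δt = d  ⇒  (9.1+6.1 − 2φ)·1 = 5.8
φ = (15.20 − 5.8/1) / 2 = 4.70 mm/h.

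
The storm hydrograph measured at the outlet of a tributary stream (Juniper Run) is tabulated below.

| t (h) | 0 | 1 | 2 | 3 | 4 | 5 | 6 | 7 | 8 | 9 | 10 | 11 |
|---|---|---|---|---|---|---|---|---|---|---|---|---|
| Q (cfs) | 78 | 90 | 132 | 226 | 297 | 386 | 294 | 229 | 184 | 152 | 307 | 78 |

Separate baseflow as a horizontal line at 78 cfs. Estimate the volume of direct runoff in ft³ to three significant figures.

Direct-runoff ordinates (Q − Q_b): 0.0, 12.0, 54.0, 148.0, 219.0, 308.0, 216.0, 151.0, 106.0, 74.0, 229.0, 0.0 cfs.
ΣQ_DR = 1517 cfs.
With Δt = 1 h = 3600 s, V = ΣQ_DR · Δt = 1517 × 3600 = 5.46 × 10^6 ft³.

V ≈ 5.46 × 10^6 ft³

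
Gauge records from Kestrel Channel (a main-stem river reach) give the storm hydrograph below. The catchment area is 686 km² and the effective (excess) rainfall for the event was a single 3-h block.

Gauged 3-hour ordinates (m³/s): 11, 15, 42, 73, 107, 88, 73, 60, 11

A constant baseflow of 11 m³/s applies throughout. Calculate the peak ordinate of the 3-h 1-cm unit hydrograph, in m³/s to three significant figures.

Direct runoff: 0.0, 4.0, 31.0, 62.0, 96.0, 77.0, 62.0, 49.0, 0.0 m³/s; ΣQ_DR = 381.0 m³/s, peak = 96.0 m³/s.
Runoff depth d = ΣQ_DR·Δt / A = 381.0 × 10800 / (686 km²) = 5.998 mm.
The 1-cm UH is the DRH scaled by (10 mm)/d, so U_p = 96.0 × 10/5.998 = 160 m³/s.

U_p ≈ 160 m³/s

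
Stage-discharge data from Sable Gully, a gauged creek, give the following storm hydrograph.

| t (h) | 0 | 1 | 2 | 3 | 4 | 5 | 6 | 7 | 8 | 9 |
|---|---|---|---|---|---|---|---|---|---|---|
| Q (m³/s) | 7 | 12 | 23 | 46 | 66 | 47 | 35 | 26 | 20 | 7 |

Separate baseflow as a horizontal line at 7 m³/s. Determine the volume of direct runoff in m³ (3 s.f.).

V ≈ 7.88 × 10^5 m³

Direct-runoff ordinates (Q − Q_b): 0.0, 5.0, 16.0, 39.0, 59.0, 40.0, 28.0, 19.0, 13.0, 0.0 m³/s.
ΣQ_DR = 219.0 m³/s.
With Δt = 1 h = 3600 s, V = ΣQ_DR · Δt = 219.0 × 3600 = 7.88 × 10^5 m³.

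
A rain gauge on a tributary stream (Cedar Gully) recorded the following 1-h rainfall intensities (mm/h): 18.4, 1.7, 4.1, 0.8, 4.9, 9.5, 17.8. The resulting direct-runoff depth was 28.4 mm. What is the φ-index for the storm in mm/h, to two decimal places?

Only the 3 blocks with intensity above φ contribute runoff: 18.4, 9.5, 17.8 mm/h.
Σ(I−φ)·Δt = d  ⇒  (18.4+9.5+17.8 − 3φ)·1 = 28.4
φ = (45.70 − 28.4/1) / 3 = 5.77 mm/h.

φ ≈ 5.77 mm/h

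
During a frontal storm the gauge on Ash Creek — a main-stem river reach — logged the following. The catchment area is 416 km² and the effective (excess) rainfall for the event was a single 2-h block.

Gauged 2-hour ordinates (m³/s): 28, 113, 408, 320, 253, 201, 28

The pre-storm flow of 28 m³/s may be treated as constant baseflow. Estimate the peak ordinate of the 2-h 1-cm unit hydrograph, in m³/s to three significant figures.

U_p ≈ 190 m³/s

Direct runoff: 0.0, 85.0, 380.0, 292.0, 225.0, 173.0, 0.0 m³/s; ΣQ_DR = 1155 m³/s, peak = 380.0 m³/s.
Runoff depth d = ΣQ_DR·Δt / A = 1155 × 7200 / (416 km²) = 19.99 mm.
The 1-cm UH is the DRH scaled by (10 mm)/d, so U_p = 380.0 × 10/19.99 = 190 m³/s.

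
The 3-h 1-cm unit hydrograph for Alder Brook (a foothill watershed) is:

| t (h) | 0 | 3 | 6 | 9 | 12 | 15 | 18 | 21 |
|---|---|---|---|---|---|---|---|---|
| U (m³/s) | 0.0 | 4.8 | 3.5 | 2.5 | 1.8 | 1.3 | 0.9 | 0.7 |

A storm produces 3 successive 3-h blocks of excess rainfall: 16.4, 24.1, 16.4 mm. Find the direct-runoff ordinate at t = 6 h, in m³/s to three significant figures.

By discrete convolution, Q_j = Σ (P_i / 10 mm) · U_{j−i}.
At t = 6 h (j=2): Q = (16.4/10)·3.5 + (24.1/10)·4.8 + (16.4/10)·0.0 = 17.3 m³/s.

Q ≈ 17.3 m³/s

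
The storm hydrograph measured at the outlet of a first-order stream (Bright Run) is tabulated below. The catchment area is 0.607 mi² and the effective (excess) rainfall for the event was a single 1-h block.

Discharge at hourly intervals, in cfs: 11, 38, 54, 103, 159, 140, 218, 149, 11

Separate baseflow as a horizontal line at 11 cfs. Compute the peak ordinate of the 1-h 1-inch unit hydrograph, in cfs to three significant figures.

Direct runoff: 0.0, 27.0, 43.0, 92.0, 148.0, 129.0, 207.0, 138.0, 0.0 cfs; ΣQ_DR = 784.0 cfs, peak = 207.0 cfs.
Runoff depth d = ΣQ_DR·Δt / A = 784.0 × 3600 / (0.607 mi²) = 2.001 in.
The 1-inch UH is the DRH scaled by (1 in)/d, so U_p = 207.0 × 1/2.001 = 103 cfs.

U_p ≈ 103 cfs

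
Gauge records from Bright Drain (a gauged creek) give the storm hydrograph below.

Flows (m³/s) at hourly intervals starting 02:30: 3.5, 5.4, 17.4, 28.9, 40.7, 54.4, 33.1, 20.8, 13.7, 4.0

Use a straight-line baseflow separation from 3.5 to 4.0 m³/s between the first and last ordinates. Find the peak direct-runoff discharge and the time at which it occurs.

Q_p = 50.62 m³/s at t = 07:30

Subtracting baseflow gives direct-runoff ordinates: 0.00, 1.84, 13.79, 25.23, 36.98, 50.62, 29.27, 16.91, 9.76, 0.00 m³/s.
The maximum is 50.62 m³/s, occurring at the reading for t = 07:30.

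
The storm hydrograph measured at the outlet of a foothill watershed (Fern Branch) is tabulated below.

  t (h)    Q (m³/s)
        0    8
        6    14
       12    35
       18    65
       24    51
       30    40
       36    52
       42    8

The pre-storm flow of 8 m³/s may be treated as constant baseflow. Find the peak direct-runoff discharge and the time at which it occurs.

Q_p = 57.0 m³/s at t = 18 h

Subtracting baseflow gives direct-runoff ordinates: 0.0, 6.0, 27.0, 57.0, 43.0, 32.0, 44.0, 0.0 m³/s.
The maximum is 57.0 m³/s, occurring at the reading for t = 18 h.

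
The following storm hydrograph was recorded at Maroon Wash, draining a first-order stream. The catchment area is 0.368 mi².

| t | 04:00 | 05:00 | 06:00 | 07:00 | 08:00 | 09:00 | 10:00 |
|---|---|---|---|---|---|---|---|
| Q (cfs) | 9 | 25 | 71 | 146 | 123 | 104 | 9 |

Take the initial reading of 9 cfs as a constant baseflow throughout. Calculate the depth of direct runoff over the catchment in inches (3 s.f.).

d ≈ 1.79 in

Direct runoff: 0.0, 16.0, 62.0, 137.0, 114.0, 95.0, 0.0 cfs; ΣQ_DR = 424.0 cfs.
V = ΣQ_DR · Δt = 424.0 × 3600 s = 1.526 × 10^6 ft³.
Over A = 0.368 mi², depth = V / A = 1.79 in.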